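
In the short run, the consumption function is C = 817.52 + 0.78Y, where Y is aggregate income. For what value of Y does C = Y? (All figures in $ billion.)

Y = 3716

At break-even, C = Y: 817.52 + 0.78Y = Y
0.22Y = 817.52, so Y = 817.52/0.22 = 3716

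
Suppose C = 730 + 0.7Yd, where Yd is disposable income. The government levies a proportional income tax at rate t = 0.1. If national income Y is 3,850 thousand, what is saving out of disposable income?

Yd = (1 − 0.1)(3850) = 0.9(3850) = 3465
C = 730 + 0.7(3465) = 730 + 2425.5 = 3155.5
S = Yd − C = 3465 − 3155.5 = 309.5

S = 309.5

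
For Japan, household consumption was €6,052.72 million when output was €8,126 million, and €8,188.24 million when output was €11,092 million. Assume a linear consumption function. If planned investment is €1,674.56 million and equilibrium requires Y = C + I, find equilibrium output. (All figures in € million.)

Y = 6702

MPC = (8188.24 − 6052.72)/(11092 − 8126) = 2135.52/2966 = 0.72
a = 6052.72 − 0.72(8126) = 202
Equilibrium: Y = 202 + 0.72Y + 1674.56
0.28Y = 1876.56, so Y = 1876.56/0.28 = 6702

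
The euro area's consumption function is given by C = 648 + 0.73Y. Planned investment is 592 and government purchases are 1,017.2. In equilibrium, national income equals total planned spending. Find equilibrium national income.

Y = C + I + G = 648 + 0.73Y + 592 + 1017.2
Y − 0.73Y = 2257.2
0.27Y = 2257.2, so Y = 2257.2/0.27 = 8360

Y = 8360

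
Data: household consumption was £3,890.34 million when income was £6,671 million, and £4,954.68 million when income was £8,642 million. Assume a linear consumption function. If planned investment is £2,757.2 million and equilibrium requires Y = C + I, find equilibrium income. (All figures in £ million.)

MPC = (4954.68 − 3890.34)/(8642 − 6671) = 1064.34/1971 = 0.54
a = 3890.34 − 0.54(6671) = 288
Equilibrium: Y = 288 + 0.54Y + 2757.2
0.46Y = 3045.2, so Y = 3045.2/0.46 = 6620

Y = 6620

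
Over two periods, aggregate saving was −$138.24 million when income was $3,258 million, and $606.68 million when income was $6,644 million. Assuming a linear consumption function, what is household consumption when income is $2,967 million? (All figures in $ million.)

C = 3169.26

MPS = ΔS/ΔY = (606.68 − (-138.24))/(6644 − 3258) = 744.92/3386 = 0.22
MPC = 1 − MPS = 0.78
Autonomous saving = -138.24 − 0.22(3258) = -855, so a = 855
C = 855 + 0.78(2967) = 855 + 2314.26 = 3169.26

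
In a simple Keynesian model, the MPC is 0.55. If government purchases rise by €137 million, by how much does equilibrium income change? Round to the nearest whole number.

The multiplier is 1/(1 − MPC) = 1/0.45.
ΔY = 137/0.45 = 304.44 ≈ 304

ΔY ≈ 304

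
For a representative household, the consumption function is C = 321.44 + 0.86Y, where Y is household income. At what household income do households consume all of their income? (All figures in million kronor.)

At break-even, C = Y: 321.44 + 0.86Y = Y
0.14Y = 321.44, so Y = 321.44/0.14 = 2296

Y = 2296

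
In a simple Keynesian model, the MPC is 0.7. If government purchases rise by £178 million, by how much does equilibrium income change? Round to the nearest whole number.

ΔY ≈ 593

The multiplier is 1/(1 − MPC) = 1/0.3.
ΔY = 178/0.3 = 593.33 ≈ 593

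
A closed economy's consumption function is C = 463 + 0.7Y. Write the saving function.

S = -463 + 0.3Y

S = Y − C = Y − (463 + 0.7Y) = -463 + (1 − 0.7)Y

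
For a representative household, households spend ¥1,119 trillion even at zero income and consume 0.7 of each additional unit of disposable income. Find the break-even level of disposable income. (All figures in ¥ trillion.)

At break-even, C = Y: 1119 + 0.7Y = Y
0.3Y = 1119, so Y = 1119/0.3 = 3730

Y = 3730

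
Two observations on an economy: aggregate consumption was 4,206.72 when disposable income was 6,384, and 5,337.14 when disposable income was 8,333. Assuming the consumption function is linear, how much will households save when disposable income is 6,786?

MPC = (5337.14 − 4206.72)/(8333 − 6384) = 1130.42/1949 = 0.58
a = 4206.72 − 0.58(6384) = 4206.72 − 3702.72 = 504
C = 504 + 0.58(6786) = 4439.88
S = 6786 − 4439.88 = 2346.12

S = 2346.12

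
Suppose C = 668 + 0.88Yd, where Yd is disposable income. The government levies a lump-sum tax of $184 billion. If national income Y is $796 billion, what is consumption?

C = 1206.56

Yd = Y − T = 796 − 184 = 612
C = 668 + 0.88(612) = 668 + 538.56 = 1206.56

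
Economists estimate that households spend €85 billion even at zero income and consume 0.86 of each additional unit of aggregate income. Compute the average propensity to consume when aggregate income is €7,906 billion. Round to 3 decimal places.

APC = 0.871

C = 85 + 0.86(7906) = 6884.16
APC = C/Y = 6884.16/7906 = 0.871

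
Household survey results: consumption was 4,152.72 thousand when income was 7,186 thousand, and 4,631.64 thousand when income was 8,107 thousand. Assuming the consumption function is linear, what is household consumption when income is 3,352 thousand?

MPC = (4631.64 − 4152.72)/(8107 − 7186) = 478.92/921 = 0.52
a = 4152.72 − 0.52(7186) = 4152.72 − 3736.72 = 416
C = 416 + 0.52(3352) = 416 + 1743.04 = 2159.04

C = 2159.04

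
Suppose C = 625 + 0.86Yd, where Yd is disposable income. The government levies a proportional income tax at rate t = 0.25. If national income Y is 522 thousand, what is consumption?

Yd = (1 − 0.25)(522) = 0.75(522) = 391.5
C = 625 + 0.86(391.5) = 625 + 336.69 = 961.69

C = 961.69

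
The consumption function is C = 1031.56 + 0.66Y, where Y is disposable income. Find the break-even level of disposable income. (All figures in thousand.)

Y = 3034

At break-even, C = Y: 1031.56 + 0.66Y = Y
0.34Y = 1031.56, so Y = 1031.56/0.34 = 3034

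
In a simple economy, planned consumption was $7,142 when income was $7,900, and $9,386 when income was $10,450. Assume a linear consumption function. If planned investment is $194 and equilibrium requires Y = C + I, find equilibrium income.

MPC = (9386 − 7142)/(10450 − 7900) = 2244/2550 = 0.88
a = 7142 − 0.88(7900) = 190
Equilibrium: Y = 190 + 0.88Y + 194
0.12Y = 384, so Y = 384/0.12 = 3200

Y = 3200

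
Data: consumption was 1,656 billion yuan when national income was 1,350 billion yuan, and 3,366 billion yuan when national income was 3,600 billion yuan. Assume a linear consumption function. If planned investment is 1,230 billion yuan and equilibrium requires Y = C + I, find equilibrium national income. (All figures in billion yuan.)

MPC = (3366 − 1656)/(3600 − 1350) = 1710/2250 = 0.76
a = 1656 − 0.76(1350) = 630
Equilibrium: Y = 630 + 0.76Y + 1230
0.24Y = 1860, so Y = 1860/0.24 = 7750

Y = 7750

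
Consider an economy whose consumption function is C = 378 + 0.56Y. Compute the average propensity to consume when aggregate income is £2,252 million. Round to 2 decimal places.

APC = 0.73

C = 378 + 0.56(2252) = 1639.12
APC = C/Y = 1639.12/2252 = 0.73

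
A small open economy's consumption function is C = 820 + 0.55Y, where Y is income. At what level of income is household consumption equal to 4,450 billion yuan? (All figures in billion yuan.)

Y = 6600

820 + 0.55Y = 4450
0.55Y = 3630, so Y = 3630/0.55 = 6600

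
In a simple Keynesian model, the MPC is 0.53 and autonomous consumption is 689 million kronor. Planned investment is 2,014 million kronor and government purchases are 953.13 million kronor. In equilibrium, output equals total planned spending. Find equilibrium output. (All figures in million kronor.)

Y = 7779

Y = C + I + G = 689 + 0.53Y + 2014 + 953.13
Y − 0.53Y = 3656.13
0.47Y = 3656.13, so Y = 3656.13/0.47 = 7779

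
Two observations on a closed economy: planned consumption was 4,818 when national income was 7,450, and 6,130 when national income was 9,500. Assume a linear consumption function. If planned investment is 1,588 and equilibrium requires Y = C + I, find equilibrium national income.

Y = 4550

MPC = (6130 − 4818)/(9500 − 7450) = 1312/2050 = 0.64
a = 4818 − 0.64(7450) = 50
Equilibrium: Y = 50 + 0.64Y + 1588
0.36Y = 1638, so Y = 1638/0.36 = 4550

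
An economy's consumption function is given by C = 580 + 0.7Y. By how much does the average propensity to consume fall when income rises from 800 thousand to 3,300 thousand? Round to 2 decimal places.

ΔAPC = 0.55

At Y = 800: C = 580 + 0.7(800) = 1140, APC = 1140/800 = 1.425
At Y = 3300: C = 2890, APC = 2890/3300 = 0.876
Fall in APC = 1.425 − 0.876 = 0.549 ≈ 0.55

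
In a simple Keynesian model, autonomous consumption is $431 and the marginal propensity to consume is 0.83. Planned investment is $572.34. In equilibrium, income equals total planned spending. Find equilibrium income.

Y = 5902

Y = C + I = 431 + 0.83Y + 572.34
Y − 0.83Y = 1003.34
0.17Y = 1003.34, so Y = 1003.34/0.17 = 5902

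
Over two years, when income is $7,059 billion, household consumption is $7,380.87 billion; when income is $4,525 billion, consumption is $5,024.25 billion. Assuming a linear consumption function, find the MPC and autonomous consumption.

MPC = 0.93; a = 816

MPC = ΔC/ΔY = (7380.87 − 5024.25)/(7059 − 4525) = 2356.62/2534 = 0.93
a = C − MPC·Y = 5024.25 − 0.93(4525) = 5024.25 − 4208.25 = 816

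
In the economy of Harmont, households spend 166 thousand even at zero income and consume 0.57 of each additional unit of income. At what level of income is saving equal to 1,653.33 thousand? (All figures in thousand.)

S = Y − C = -166 + 0.43Y
-166 + 0.43Y = 1653.33, so 0.43Y = 1819.33 and Y = 4231

Y = 4231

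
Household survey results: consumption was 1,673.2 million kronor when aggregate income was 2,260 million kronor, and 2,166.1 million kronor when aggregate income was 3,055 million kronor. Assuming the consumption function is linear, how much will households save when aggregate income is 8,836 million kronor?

MPC = (2166.1 − 1673.2)/(3055 − 2260) = 492.9/795 = 0.62
a = 1673.2 − 0.62(2260) = 1673.2 − 1401.2 = 272
C = 272 + 0.62(8836) = 5750.32
S = 8836 − 5750.32 = 3085.68

S = 3085.68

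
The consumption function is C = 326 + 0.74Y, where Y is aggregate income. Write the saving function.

S = -326 + 0.26Y

S = Y − C = Y − (326 + 0.74Y) = -326 + (1 − 0.74)Y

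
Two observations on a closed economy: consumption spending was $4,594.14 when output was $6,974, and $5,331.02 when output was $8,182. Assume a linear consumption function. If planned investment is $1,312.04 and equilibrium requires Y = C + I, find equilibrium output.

MPC = (5331.02 − 4594.14)/(8182 − 6974) = 736.88/1208 = 0.61
a = 4594.14 − 0.61(6974) = 340
Equilibrium: Y = 340 + 0.61Y + 1312.04
0.39Y = 1652.04, so Y = 1652.04/0.39 = 4236

Y = 4236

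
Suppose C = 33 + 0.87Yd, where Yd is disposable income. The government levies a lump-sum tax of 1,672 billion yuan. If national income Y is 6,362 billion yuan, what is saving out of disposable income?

S = 576.7

Yd = Y − T = 6362 − 1672 = 4690
C = 33 + 0.87(4690) = 33 + 4080.3 = 4113.3
S = Yd − C = 4690 − 4113.3 = 576.7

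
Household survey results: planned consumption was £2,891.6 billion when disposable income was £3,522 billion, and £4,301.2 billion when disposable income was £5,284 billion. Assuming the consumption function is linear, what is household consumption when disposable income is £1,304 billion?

C = 1117.2

MPC = (4301.2 − 2891.6)/(5284 − 3522) = 1409.6/1762 = 0.8
a = 2891.6 − 0.8(3522) = 2891.6 − 2817.6 = 74
C = 74 + 0.8(1304) = 74 + 1043.2 = 1117.2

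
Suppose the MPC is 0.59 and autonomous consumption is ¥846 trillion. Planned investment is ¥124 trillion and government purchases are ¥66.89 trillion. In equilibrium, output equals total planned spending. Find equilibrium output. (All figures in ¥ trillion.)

Y = C + I + G = 846 + 0.59Y + 124 + 66.89
Y − 0.59Y = 1036.89
0.41Y = 1036.89, so Y = 1036.89/0.41 = 2529

Y = 2529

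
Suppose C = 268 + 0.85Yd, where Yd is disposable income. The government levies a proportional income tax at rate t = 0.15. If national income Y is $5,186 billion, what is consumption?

Yd = (1 − 0.15)(5186) = 0.85(5186) = 4408.1
C = 268 + 0.85(4408.1) = 268 + 3746.885 = 4014.885

C = 4014.885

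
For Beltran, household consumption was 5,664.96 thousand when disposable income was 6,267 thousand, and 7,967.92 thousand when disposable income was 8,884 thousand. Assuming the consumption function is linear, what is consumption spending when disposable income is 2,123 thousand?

MPC = (7967.92 − 5664.96)/(8884 − 6267) = 2302.96/2617 = 0.88
a = 5664.96 − 0.88(6267) = 5664.96 − 5514.96 = 150
C = 150 + 0.88(2123) = 150 + 1868.24 = 2018.24

C = 2018.24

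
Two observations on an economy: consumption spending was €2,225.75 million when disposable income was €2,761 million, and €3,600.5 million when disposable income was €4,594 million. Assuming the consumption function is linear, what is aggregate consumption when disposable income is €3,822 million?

MPC = (3600.5 − 2225.75)/(4594 − 2761) = 1374.75/1833 = 0.75
a = 2225.75 − 0.75(2761) = 2225.75 − 2070.75 = 155
C = 155 + 0.75(3822) = 155 + 2866.5 = 3021.5

C = 3021.5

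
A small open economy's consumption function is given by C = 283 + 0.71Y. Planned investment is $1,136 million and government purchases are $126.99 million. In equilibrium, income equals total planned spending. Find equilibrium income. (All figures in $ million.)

Y = 5331

Y = C + I + G = 283 + 0.71Y + 1136 + 126.99
Y − 0.71Y = 1545.99
0.29Y = 1545.99, so Y = 1545.99/0.29 = 5331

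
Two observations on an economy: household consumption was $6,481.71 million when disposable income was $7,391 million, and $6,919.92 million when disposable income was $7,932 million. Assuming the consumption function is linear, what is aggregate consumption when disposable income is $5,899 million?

C = 5273.19

MPC = (6919.92 − 6481.71)/(7932 − 7391) = 438.21/541 = 0.81
a = 6481.71 − 0.81(7391) = 6481.71 − 5986.71 = 495
C = 495 + 0.81(5899) = 495 + 4778.19 = 5273.19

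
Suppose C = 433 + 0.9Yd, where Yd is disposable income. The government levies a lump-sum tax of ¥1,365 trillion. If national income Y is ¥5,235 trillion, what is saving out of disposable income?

Yd = Y − T = 5235 − 1365 = 3870
C = 433 + 0.9(3870) = 433 + 3483 = 3916
S = Yd − C = 3870 − 3916 = -46

S = -46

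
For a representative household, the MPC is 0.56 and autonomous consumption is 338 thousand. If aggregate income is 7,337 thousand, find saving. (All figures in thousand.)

C = 338 + 0.56(7337) = 338 + 4108.72 = 4446.72
S = Y − C = 7337 − 4446.72 = 2890.28

S = 2890.28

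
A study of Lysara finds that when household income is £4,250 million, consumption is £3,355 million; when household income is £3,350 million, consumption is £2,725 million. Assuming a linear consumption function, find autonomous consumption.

a = 380

MPC = ΔC/ΔY = (3355 − 2725)/(4250 − 3350) = 630/900 = 0.7
a = C − MPC·Y = 2725 − 0.7(3350) = 2725 − 2345 = 380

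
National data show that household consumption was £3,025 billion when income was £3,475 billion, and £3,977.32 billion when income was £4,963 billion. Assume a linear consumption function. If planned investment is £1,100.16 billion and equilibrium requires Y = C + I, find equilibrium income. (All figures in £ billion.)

Y = 5281

MPC = (3977.32 − 3025)/(4963 − 3475) = 952.32/1488 = 0.64
a = 3025 − 0.64(3475) = 801
Equilibrium: Y = 801 + 0.64Y + 1100.16
0.36Y = 1901.16, so Y = 1901.16/0.36 = 5281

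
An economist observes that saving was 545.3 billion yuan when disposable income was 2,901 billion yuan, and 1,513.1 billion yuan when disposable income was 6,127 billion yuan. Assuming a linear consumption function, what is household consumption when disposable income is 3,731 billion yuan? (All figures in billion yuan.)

MPS = ΔS/ΔY = (1513.1 − 545.3)/(6127 − 2901) = 967.8/3226 = 0.3
MPC = 1 − MPS = 0.7
Autonomous saving = 545.3 − 0.3(2901) = -325, so a = 325
C = 325 + 0.7(3731) = 325 + 2611.7 = 2936.7

C = 2936.7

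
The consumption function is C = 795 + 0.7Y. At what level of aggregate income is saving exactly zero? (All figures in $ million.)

Y = 2650

At break-even, C = Y: 795 + 0.7Y = Y
0.3Y = 795, so Y = 795/0.3 = 2650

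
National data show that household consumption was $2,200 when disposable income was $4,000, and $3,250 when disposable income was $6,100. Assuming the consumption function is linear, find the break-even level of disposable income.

MPC = (3250 − 2200)/(6100 − 4000) = 1050/2100 = 0.5
a = 2200 − 0.5(4000) = 2200 − 2000 = 200
Break-even: Y = a/(1−MPC) = 200/0.5 = 400

Y = 400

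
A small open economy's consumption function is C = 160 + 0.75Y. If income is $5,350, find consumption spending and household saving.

C = 160 + 0.75(5350) = 160 + 4012.5 = 4172.5
S = Y − C = 5350 − 4172.5 = 1177.5

C = 4172.5; S = 1177.5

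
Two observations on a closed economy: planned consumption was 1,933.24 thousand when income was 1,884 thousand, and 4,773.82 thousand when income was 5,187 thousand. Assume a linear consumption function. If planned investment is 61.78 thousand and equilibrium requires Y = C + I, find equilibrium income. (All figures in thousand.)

MPC = (4773.82 − 1933.24)/(5187 − 1884) = 2840.58/3303 = 0.86
a = 1933.24 − 0.86(1884) = 313
Equilibrium: Y = 313 + 0.86Y + 61.78
0.14Y = 374.78, so Y = 374.78/0.14 = 2677

Y = 2677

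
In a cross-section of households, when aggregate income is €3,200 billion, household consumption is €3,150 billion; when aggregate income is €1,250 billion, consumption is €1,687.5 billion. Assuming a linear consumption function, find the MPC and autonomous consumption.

MPC = ΔC/ΔY = (3150 − 1687.5)/(3200 − 1250) = 1462.5/1950 = 0.75
a = C − MPC·Y = 1687.5 − 0.75(1250) = 1687.5 − 937.5 = 750

MPC = 0.75; a = 750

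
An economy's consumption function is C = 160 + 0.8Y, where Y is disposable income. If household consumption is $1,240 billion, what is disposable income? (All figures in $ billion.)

160 + 0.8Y = 1240
0.8Y = 1080, so Y = 1080/0.8 = 1350

Y = 1350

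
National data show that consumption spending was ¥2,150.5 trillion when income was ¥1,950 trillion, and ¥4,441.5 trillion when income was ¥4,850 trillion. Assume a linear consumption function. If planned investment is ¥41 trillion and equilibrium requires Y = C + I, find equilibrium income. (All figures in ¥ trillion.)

MPC = (4441.5 − 2150.5)/(4850 − 1950) = 2291/2900 = 0.79
a = 2150.5 − 0.79(1950) = 610
Equilibrium: Y = 610 + 0.79Y + 41
0.21Y = 651, so Y = 651/0.21 = 3100

Y = 3100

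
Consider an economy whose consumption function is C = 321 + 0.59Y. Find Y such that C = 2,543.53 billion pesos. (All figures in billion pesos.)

321 + 0.59Y = 2543.53
0.59Y = 2222.53, so Y = 2222.53/0.59 = 3767

Y = 3767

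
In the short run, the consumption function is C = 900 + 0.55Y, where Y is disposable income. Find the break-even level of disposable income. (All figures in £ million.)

Y = 2000

At break-even, C = Y: 900 + 0.55Y = Y
0.45Y = 900, so Y = 900/0.45 = 2000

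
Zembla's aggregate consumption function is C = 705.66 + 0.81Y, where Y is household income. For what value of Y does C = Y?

Y = 3714

At break-even, C = Y: 705.66 + 0.81Y = Y
0.19Y = 705.66, so Y = 705.66/0.19 = 3714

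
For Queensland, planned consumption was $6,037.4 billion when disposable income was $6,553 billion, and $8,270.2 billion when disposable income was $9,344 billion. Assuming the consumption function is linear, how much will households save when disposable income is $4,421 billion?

S = 89.2

MPC = (8270.2 − 6037.4)/(9344 − 6553) = 2232.8/2791 = 0.8
a = 6037.4 − 0.8(6553) = 6037.4 − 5242.4 = 795
C = 795 + 0.8(4421) = 4331.8
S = 4421 − 4331.8 = 89.2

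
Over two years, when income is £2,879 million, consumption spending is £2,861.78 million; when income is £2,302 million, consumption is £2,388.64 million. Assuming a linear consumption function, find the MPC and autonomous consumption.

MPC = 0.82; a = 501

MPC = ΔC/ΔY = (2861.78 − 2388.64)/(2879 − 2302) = 473.14/577 = 0.82
a = C − MPC·Y = 2388.64 − 0.82(2302) = 2388.64 − 1887.64 = 501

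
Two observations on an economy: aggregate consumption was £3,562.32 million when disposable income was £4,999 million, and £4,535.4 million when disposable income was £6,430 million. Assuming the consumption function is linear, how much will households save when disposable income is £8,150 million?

MPC = (4535.4 − 3562.32)/(6430 − 4999) = 973.08/1431 = 0.68
a = 3562.32 − 0.68(4999) = 3562.32 − 3399.32 = 163
C = 163 + 0.68(8150) = 5705
S = 8150 − 5705 = 2445

S = 2445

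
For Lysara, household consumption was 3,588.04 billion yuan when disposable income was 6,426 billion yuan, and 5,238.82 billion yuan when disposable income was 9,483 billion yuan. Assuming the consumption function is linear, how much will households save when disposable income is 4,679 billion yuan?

MPC = (5238.82 − 3588.04)/(9483 − 6426) = 1650.78/3057 = 0.54
a = 3588.04 − 0.54(6426) = 3588.04 − 3470.04 = 118
C = 118 + 0.54(4679) = 2644.66
S = 4679 − 2644.66 = 2034.34

S = 2034.34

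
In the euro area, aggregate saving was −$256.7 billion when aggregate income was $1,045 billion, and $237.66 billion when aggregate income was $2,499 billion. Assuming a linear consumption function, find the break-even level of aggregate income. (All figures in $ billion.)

MPS = ΔS/ΔY = (237.66 − (-256.7))/(2499 − 1045) = 494.36/1454 = 0.34
MPC = 1 − MPS = 0.66
From S(1045) = -256.7: −a + 0.34(1045) = -256.7, so a = 355.3 − (-256.7) = 612
Break-even (S = 0): Y = a/MPS = 612/0.34 = 1800

Y = 1800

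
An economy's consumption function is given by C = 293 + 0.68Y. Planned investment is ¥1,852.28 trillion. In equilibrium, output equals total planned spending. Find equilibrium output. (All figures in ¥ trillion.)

Y = 6704

Y = C + I = 293 + 0.68Y + 1852.28
Y − 0.68Y = 2145.28
0.32Y = 2145.28, so Y = 2145.28/0.32 = 6704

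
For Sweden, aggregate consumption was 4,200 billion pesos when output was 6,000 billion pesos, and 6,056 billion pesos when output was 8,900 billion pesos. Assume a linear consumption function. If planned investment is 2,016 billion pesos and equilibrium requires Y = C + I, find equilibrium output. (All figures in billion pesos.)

MPC = (6056 − 4200)/(8900 − 6000) = 1856/2900 = 0.64
a = 4200 − 0.64(6000) = 360
Equilibrium: Y = 360 + 0.64Y + 2016
0.36Y = 2376, so Y = 2376/0.36 = 6600

Y = 6600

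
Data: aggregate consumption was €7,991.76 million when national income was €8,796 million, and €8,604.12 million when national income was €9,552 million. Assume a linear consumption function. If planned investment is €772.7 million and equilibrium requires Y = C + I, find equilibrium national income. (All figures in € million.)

MPC = (8604.12 − 7991.76)/(9552 − 8796) = 612.36/756 = 0.81
a = 7991.76 − 0.81(8796) = 867
Equilibrium: Y = 867 + 0.81Y + 772.7
0.19Y = 1639.7, so Y = 1639.7/0.19 = 8630

Y = 8630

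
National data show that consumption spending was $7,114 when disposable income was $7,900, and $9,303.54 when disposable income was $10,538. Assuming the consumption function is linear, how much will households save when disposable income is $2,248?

MPC = (9303.54 − 7114)/(10538 − 7900) = 2189.54/2638 = 0.83
a = 7114 − 0.83(7900) = 7114 − 6557 = 557
C = 557 + 0.83(2248) = 2422.84
S = 2248 − 2422.84 = -174.84

S = -174.84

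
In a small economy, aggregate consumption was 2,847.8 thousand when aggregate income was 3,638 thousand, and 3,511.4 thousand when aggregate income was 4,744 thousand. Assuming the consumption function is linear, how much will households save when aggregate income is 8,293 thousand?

MPC = (3511.4 − 2847.8)/(4744 − 3638) = 663.6/1106 = 0.6
a = 2847.8 − 0.6(3638) = 2847.8 − 2182.8 = 665
C = 665 + 0.6(8293) = 5640.8
S = 8293 − 5640.8 = 2652.2

S = 2652.2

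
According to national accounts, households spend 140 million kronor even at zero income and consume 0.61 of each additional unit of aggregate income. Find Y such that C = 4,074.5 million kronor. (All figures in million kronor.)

Y = 6450

140 + 0.61Y = 4074.5
0.61Y = 3934.5, so Y = 3934.5/0.61 = 6450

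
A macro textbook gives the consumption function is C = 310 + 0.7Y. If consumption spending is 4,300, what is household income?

310 + 0.7Y = 4300
0.7Y = 3990, so Y = 3990/0.7 = 5700

Y = 5700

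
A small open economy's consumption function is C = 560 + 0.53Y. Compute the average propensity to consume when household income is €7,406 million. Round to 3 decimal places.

C = 560 + 0.53(7406) = 4485.18
APC = C/Y = 4485.18/7406 = 0.606

APC = 0.606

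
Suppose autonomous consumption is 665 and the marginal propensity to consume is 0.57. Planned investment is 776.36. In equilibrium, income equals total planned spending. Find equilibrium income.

Y = C + I = 665 + 0.57Y + 776.36
Y − 0.57Y = 1441.36
0.43Y = 1441.36, so Y = 1441.36/0.43 = 3352

Y = 3352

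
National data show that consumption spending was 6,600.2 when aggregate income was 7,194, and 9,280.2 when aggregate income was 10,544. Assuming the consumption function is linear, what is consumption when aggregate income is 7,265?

C = 6657

MPC = (9280.2 − 6600.2)/(10544 − 7194) = 2680/3350 = 0.8
a = 6600.2 − 0.8(7194) = 6600.2 − 5755.2 = 845
C = 845 + 0.8(7265) = 845 + 5812 = 6657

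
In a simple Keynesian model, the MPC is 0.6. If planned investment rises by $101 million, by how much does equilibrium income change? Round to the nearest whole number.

The multiplier is 1/(1 − MPC) = 1/0.4.
ΔY = 101/0.4 = 252.50 ≈ 253

ΔY ≈ 253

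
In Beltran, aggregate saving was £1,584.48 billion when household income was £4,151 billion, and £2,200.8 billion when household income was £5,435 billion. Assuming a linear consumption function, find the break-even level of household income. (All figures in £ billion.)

MPS = ΔS/ΔY = (2200.8 − 1584.48)/(5435 − 4151) = 616.32/1284 = 0.48
MPC = 1 − MPS = 0.52
From S(4151) = 1584.48: −a + 0.48(4151) = 1584.48, so a = 1992.48 − 1584.48 = 408
Break-even (S = 0): Y = a/MPS = 408/0.48 = 850

Y = 850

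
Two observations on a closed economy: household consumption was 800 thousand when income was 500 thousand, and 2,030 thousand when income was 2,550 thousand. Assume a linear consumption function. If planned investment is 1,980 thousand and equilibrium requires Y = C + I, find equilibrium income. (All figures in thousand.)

Y = 6200

MPC = (2030 − 800)/(2550 − 500) = 1230/2050 = 0.6
a = 800 − 0.6(500) = 500
Equilibrium: Y = 500 + 0.6Y + 1980
0.4Y = 2480, so Y = 2480/0.4 = 6200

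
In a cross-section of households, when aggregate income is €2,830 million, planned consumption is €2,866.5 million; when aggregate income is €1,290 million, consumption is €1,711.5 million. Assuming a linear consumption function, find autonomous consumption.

a = 744

MPC = ΔC/ΔY = (2866.5 − 1711.5)/(2830 − 1290) = 1155/1540 = 0.75
a = C − MPC·Y = 1711.5 − 0.75(1290) = 1711.5 − 967.5 = 744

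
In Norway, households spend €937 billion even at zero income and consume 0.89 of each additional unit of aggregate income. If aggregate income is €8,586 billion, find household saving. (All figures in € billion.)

S = 7.46

C = 937 + 0.89(8586) = 937 + 7641.54 = 8578.54
S = Y − C = 8586 − 8578.54 = 7.46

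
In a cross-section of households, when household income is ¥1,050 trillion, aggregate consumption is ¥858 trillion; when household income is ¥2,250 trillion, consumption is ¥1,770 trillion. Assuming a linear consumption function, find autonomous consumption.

MPC = ΔC/ΔY = (1770 − 858)/(2250 − 1050) = 912/1200 = 0.76
a = C − MPC·Y = 858 − 0.76(1050) = 858 − 798 = 60

a = 60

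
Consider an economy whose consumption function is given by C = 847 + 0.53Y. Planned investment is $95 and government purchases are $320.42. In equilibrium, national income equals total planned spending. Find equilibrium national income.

Y = 2686

Y = C + I + G = 847 + 0.53Y + 95 + 320.42
Y − 0.53Y = 1262.42
0.47Y = 1262.42, so Y = 1262.42/0.47 = 2686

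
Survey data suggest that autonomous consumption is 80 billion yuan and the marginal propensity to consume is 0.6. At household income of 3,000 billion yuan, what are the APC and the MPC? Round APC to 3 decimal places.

APC = 0.627; MPC = 0.6

MPC = 0.6 (the slope of the consumption function)
C = 80 + 0.6(3000) = 1880, so APC = 1880/3000 = 0.627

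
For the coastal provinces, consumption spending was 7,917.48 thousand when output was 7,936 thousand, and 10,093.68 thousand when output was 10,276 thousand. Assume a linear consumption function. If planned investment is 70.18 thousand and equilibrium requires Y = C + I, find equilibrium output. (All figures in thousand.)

MPC = (10093.68 − 7917.48)/(10276 − 7936) = 2176.2/2340 = 0.93
a = 7917.48 − 0.93(7936) = 537
Equilibrium: Y = 537 + 0.93Y + 70.18
0.07Y = 607.18, so Y = 607.18/0.07 = 8674

Y = 8674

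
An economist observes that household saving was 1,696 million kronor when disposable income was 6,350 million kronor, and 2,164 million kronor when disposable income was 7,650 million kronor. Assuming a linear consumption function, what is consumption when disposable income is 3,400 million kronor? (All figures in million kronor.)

C = 2766

MPS = ΔS/ΔY = (2164 − 1696)/(7650 − 6350) = 468/1300 = 0.36
MPC = 1 − MPS = 0.64
Autonomous saving = 1696 − 0.36(6350) = -590, so a = 590
C = 590 + 0.64(3400) = 590 + 2176 = 2766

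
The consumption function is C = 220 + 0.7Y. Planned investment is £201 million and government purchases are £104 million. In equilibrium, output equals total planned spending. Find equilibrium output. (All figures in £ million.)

Y = 1750

Y = C + I + G = 220 + 0.7Y + 201 + 104
Y − 0.7Y = 525
0.3Y = 525, so Y = 525/0.3 = 1750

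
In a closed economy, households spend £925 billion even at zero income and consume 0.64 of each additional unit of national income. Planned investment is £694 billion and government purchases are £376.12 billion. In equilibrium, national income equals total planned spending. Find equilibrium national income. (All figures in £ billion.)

Y = C + I + G = 925 + 0.64Y + 694 + 376.12
Y − 0.64Y = 1995.12
0.36Y = 1995.12, so Y = 1995.12/0.36 = 5542

Y = 5542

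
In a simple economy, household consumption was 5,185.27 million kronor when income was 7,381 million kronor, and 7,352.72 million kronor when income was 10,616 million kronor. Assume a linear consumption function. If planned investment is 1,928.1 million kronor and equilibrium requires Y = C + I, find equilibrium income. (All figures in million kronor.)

MPC = (7352.72 − 5185.27)/(10616 − 7381) = 2167.45/3235 = 0.67
a = 5185.27 − 0.67(7381) = 240
Equilibrium: Y = 240 + 0.67Y + 1928.1
0.33Y = 2168.1, so Y = 2168.1/0.33 = 6570

Y = 6570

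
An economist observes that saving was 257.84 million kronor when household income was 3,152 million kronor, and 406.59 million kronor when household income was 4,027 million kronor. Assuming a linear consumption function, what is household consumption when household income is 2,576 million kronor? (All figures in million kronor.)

C = 2416.08

MPS = ΔS/ΔY = (406.59 − 257.84)/(4027 − 3152) = 148.75/875 = 0.17
MPC = 1 − MPS = 0.83
Autonomous saving = 257.84 − 0.17(3152) = -278, so a = 278
C = 278 + 0.83(2576) = 278 + 2138.08 = 2416.08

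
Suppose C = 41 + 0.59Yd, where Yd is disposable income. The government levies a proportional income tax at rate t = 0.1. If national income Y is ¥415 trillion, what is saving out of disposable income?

S = 112.135

Yd = (1 − 0.1)(415) = 0.9(415) = 373.5
C = 41 + 0.59(373.5) = 41 + 220.365 = 261.365
S = Yd − C = 373.5 − 261.365 = 112.135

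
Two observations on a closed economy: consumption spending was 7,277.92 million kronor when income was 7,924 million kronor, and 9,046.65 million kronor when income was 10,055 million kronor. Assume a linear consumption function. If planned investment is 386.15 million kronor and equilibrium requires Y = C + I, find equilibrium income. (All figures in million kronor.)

MPC = (9046.65 − 7277.92)/(10055 − 7924) = 1768.73/2131 = 0.83
a = 7277.92 − 0.83(7924) = 701
Equilibrium: Y = 701 + 0.83Y + 386.15
0.17Y = 1087.15, so Y = 1087.15/0.17 = 6395

Y = 6395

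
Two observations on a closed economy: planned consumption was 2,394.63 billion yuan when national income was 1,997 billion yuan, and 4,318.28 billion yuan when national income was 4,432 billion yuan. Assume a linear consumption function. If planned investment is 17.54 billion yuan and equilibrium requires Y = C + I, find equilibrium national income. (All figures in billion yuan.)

Y = 3974

MPC = (4318.28 − 2394.63)/(4432 − 1997) = 1923.65/2435 = 0.79
a = 2394.63 − 0.79(1997) = 817
Equilibrium: Y = 817 + 0.79Y + 17.54
0.21Y = 834.54, so Y = 834.54/0.21 = 3974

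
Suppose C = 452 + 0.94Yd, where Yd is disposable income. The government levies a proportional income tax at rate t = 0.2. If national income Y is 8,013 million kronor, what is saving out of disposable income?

Yd = (1 − 0.2)(8013) = 0.8(8013) = 6410.4
C = 452 + 0.94(6410.4) = 452 + 6025.776 = 6477.776
S = Yd − C = 6410.4 − 6477.776 = -67.376

S = -67.376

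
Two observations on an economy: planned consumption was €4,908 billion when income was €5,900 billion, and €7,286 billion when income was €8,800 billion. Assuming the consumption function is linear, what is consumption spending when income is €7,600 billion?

MPC = (7286 − 4908)/(8800 − 5900) = 2378/2900 = 0.82
a = 4908 − 0.82(5900) = 4908 − 4838 = 70
C = 70 + 0.82(7600) = 70 + 6232 = 6302

C = 6302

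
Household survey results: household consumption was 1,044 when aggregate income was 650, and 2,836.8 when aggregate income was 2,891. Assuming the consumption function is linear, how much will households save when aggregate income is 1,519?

S = -220.2

MPC = (2836.8 − 1044)/(2891 − 650) = 1792.8/2241 = 0.8
a = 1044 − 0.8(650) = 1044 − 520 = 524
C = 524 + 0.8(1519) = 1739.2
S = 1519 − 1739.2 = -220.2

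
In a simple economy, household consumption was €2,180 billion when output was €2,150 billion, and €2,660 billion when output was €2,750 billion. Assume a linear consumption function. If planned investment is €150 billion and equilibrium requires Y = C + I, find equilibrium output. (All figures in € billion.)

MPC = (2660 − 2180)/(2750 − 2150) = 480/600 = 0.8
a = 2180 − 0.8(2150) = 460
Equilibrium: Y = 460 + 0.8Y + 150
0.2Y = 610, so Y = 610/0.2 = 3050

Y = 3050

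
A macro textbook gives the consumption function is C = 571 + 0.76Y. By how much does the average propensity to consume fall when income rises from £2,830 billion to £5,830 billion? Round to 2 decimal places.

At Y = 2830: C = 571 + 0.76(2830) = 2721.8, APC = 2721.8/2830 = 0.962
At Y = 5830: C = 5001.8, APC = 5001.8/5830 = 0.858
Fall in APC = 0.962 − 0.858 = 0.104 ≈ 0.10

ΔAPC = 0.10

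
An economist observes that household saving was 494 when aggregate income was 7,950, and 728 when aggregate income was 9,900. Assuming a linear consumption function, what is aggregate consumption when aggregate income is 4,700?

C = 4596

MPS = ΔS/ΔY = (728 − 494)/(9900 − 7950) = 234/1950 = 0.12
MPC = 1 − MPS = 0.88
Autonomous saving = 494 − 0.12(7950) = -460, so a = 460
C = 460 + 0.88(4700) = 460 + 4136 = 4596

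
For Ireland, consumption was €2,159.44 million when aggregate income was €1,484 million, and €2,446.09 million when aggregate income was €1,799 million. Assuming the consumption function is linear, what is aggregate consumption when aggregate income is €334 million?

MPC = (2446.09 − 2159.44)/(1799 − 1484) = 286.65/315 = 0.91
a = 2159.44 − 0.91(1484) = 2159.44 − 1350.44 = 809
C = 809 + 0.91(334) = 809 + 303.94 = 1112.94

C = 1112.94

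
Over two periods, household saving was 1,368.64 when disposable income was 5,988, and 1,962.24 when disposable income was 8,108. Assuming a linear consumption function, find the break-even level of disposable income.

Y = 1100

MPS = ΔS/ΔY = (1962.24 − 1368.64)/(8108 − 5988) = 593.6/2120 = 0.28
MPC = 1 − MPS = 0.72
From S(5988) = 1368.64: −a + 0.28(5988) = 1368.64, so a = 1676.64 − 1368.64 = 308
Break-even (S = 0): Y = a/MPS = 308/0.28 = 1100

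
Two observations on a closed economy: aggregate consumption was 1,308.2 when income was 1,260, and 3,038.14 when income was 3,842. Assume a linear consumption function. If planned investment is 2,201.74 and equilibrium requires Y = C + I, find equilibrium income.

MPC = (3038.14 − 1308.2)/(3842 − 1260) = 1729.94/2582 = 0.67
a = 1308.2 − 0.67(1260) = 464
Equilibrium: Y = 464 + 0.67Y + 2201.74
0.33Y = 2665.74, so Y = 2665.74/0.33 = 8078

Y = 8078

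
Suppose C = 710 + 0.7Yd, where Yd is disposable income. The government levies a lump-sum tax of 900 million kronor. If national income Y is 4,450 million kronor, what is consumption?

C = 3195

Yd = Y − T = 4450 − 900 = 3550
C = 710 + 0.7(3550) = 710 + 2485 = 3195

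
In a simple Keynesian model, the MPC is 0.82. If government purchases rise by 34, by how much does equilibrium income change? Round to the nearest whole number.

ΔY ≈ 189

The multiplier is 1/(1 − MPC) = 1/0.18.
ΔY = 34/0.18 = 188.89 ≈ 189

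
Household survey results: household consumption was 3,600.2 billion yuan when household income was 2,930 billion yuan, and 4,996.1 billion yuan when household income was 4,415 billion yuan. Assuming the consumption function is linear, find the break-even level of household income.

MPC = (4996.1 − 3600.2)/(4415 − 2930) = 1395.9/1485 = 0.94
a = 3600.2 − 0.94(2930) = 3600.2 − 2754.2 = 846
Break-even: Y = a/(1−MPC) = 846/0.06 = 14100

Y = 14100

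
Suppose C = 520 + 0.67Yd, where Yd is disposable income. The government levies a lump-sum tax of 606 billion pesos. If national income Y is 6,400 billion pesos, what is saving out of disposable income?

S = 1392.02

Yd = Y − T = 6400 − 606 = 5794
C = 520 + 0.67(5794) = 520 + 3881.98 = 4401.98
S = Yd − C = 5794 − 4401.98 = 1392.02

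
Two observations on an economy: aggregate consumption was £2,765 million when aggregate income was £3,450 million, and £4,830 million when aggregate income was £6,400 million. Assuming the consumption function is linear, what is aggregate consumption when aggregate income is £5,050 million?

MPC = (4830 − 2765)/(6400 − 3450) = 2065/2950 = 0.7
a = 2765 − 0.7(3450) = 2765 − 2415 = 350
C = 350 + 0.7(5050) = 350 + 3535 = 3885

C = 3885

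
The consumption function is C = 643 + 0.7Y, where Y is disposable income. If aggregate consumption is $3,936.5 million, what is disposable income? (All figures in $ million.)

Y = 4705

643 + 0.7Y = 3936.5
0.7Y = 3293.5, so Y = 3293.5/0.7 = 4705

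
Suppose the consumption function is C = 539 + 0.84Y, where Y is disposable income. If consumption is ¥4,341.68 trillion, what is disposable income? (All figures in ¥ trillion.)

539 + 0.84Y = 4341.68
0.84Y = 3802.68, so Y = 3802.68/0.84 = 4527

Y = 4527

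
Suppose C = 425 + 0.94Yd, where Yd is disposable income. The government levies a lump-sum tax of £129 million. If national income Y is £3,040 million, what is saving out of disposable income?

Yd = Y − T = 3040 − 129 = 2911
C = 425 + 0.94(2911) = 425 + 2736.34 = 3161.34
S = Yd − C = 2911 − 3161.34 = -250.34

S = -250.34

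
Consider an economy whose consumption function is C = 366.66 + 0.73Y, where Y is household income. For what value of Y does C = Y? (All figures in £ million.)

Y = 1358

At break-even, C = Y: 366.66 + 0.73Y = Y
0.27Y = 366.66, so Y = 366.66/0.27 = 1358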